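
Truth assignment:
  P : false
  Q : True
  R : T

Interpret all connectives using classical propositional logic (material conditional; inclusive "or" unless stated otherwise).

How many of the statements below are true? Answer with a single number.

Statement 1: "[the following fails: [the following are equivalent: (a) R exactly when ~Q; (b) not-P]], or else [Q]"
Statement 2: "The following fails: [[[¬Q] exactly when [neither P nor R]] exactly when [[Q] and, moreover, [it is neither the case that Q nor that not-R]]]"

2

Statement 1: Parsed as ¬((R ↔ ¬Q) ↔ ¬P) ∨ Q

¬Q = ¬T = F
R ↔ ¬Q = T ↔ F = F
¬P = ¬F = T
(R ↔ ¬Q) ↔ ¬P = F ↔ T = F
¬((R ↔ ¬Q) ↔ ¬P) = ¬F = T
¬((R ↔ ¬Q) ↔ ¬P) ∨ Q = T ∨ T = T
Hence Statement 1 is true.

Statement 2: Formalization: ¬((¬Q ↔ (P ↓ R)) ↔ (Q ∧ (Q ↓ ¬R)))

¬Q = ¬T = F
P ↓ R = F ↓ T = F
¬Q ↔ (P ↓ R) = F ↔ F = T
¬R = ¬T = F
Q ↓ ¬R = T ↓ F = F
Q ∧ (Q ↓ ¬R) = T ∧ F = F
(¬Q ↔ (P ↓ R)) ↔ (Q ∧ (Q ↓ ¬R)) = T ↔ F = F
¬((¬Q ↔ (P ↓ R)) ↔ (Q ∧ (Q ↓ ¬R))) = ¬F = T
Hence Statement 2 is true.

Count: 2.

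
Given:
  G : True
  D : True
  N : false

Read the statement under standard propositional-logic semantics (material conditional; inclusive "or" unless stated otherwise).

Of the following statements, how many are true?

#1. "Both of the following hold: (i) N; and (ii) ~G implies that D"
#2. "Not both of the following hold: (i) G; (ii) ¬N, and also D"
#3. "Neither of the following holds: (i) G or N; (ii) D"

0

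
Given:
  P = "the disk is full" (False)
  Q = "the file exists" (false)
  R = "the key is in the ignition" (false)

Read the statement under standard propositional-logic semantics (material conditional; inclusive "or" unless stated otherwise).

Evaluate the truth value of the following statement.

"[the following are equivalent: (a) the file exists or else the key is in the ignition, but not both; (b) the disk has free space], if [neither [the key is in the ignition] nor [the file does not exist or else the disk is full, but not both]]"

Parsed as (R ↓ (¬Q ⊕ P)) → ((Q ⊕ R) ↔ ¬P)

¬Q = ¬F = T
¬Q ⊕ P = T ⊕ F = T
R ↓ (¬Q ⊕ P) = F ↓ T = F
Q ⊕ R = F ⊕ F = F
¬P = ¬F = T
(Q ⊕ R) ↔ ¬P = F ↔ T = F
(R ↓ (¬Q ⊕ P)) → ((Q ⊕ R) ↔ ¬P) = F → F = T

The statement is true.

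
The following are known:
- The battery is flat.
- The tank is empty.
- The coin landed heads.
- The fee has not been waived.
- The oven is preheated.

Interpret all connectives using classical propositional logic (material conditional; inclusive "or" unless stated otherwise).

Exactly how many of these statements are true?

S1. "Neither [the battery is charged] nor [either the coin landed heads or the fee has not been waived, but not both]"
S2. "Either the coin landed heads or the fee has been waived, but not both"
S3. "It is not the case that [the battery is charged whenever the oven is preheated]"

Let Q = "the battery is charged" (F), N = "the coin landed heads" (T), W = "the fee has been waived" (F), K = "the oven is preheated" (T).

S1: Parsed as Q ↓ (N ⊕ ¬W)

¬W = ¬F = T
N ⊕ ¬W = T ⊕ T = F
Q ↓ (N ⊕ ¬W) = F ↓ F = T
Thus S1 is true.

S2: In symbols: N ⊕ W

N ⊕ W = T ⊕ F = T
Thus S2 is true.

S3: In symbols: ¬(K → Q)

K → Q = T → F = F
¬(K → Q) = ¬F = T
Hence S3 is true.

3 of the 3 statements are true (S1, S2, S3).

3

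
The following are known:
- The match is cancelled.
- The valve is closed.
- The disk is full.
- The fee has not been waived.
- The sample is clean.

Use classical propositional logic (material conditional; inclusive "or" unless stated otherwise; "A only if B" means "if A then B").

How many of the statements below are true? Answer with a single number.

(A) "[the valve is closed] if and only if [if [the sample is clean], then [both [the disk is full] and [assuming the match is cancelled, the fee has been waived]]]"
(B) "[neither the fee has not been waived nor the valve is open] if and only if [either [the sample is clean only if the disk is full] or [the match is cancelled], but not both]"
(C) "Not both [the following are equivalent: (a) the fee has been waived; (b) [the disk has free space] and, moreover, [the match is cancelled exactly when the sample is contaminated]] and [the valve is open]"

2

Let Q = "the valve is open" (F), U = "the sample is contaminated" (F), R = "the disk is full" (T), P = "the match is cancelled" (T), S = "the fee has been waived" (F).

(A): In symbols: ~Q <-> (~U -> (R & (P -> S)))

~Q = ~F = T
~U = ~F = T
P -> S = T -> F = F
R & (P -> S) = T & F = F
~U -> (R & (P -> S)) = T -> F = F
~Q <-> (~U -> (R & (P -> S))) = T <-> F = F
So (A) is false.

(B): Formalization: (~S nor Q) <-> ((~U -> R) xor P)

~S = ~F = T
~S nor Q = T nor F = F
~U = ~F = T
~U -> R = T -> T = T
(~U -> R) xor P = T xor T = F
(~S nor Q) <-> ((~U -> R) xor P) = F <-> F = T
So (B) is true.

(C): Parsed as (S <-> (~R & (P <-> U))) nand Q

~R = ~T = F
P <-> U = T <-> F = F
~R & (P <-> U) = F & F = F
S <-> (~R & (P <-> U)) = F <-> F = T
(S <-> (~R & (P <-> U))) nand Q = T nand F = T
So (C) is true.

True statements: 2.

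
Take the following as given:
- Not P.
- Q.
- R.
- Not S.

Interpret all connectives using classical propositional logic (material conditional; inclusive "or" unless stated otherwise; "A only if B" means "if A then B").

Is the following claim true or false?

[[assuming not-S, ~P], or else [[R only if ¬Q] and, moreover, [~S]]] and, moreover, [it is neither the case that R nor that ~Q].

Parsed as ((~S -> ~P) | ((R -> ~Q) & ~S)) & (R nor ~Q)

~S = ~F = T
~P = ~F = T
~S -> ~P = T -> T = T
~Q = ~T = F
R -> ~Q = T -> F = F
~S = ~F = T
(R -> ~Q) & ~S = F & T = F
(~S -> ~P) | ((R -> ~Q) & ~S) = T | F = T
~Q = ~T = F
R nor ~Q = T nor F = F
((~S -> ~P) | ((R -> ~Q) & ~S)) & (R nor ~Q) = T & F = F

False.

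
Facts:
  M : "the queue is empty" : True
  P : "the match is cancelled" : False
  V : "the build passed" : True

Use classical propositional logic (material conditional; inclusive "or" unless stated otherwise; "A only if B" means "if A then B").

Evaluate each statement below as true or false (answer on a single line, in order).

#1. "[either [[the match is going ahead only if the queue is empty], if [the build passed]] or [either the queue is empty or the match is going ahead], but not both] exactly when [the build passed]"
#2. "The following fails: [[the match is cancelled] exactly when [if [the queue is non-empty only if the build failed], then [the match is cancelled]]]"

#1 F, #2 F

#1: This is ((V → (¬P → M)) ⊕ (M ∨ ¬P)) ↔ V.

¬P = ¬F = T
¬P → M = T → T = T
V → (¬P → M) = T → T = T
¬P = ¬F = T
M ∨ ¬P = T ∨ T = T
(V → (¬P → M)) ⊕ (M ∨ ¬P) = T ⊕ T = F
((V → (¬P → M)) ⊕ (M ∨ ¬P)) ↔ V = F ↔ T = F
Thus #1 is false.

#2: Parsed as ¬(P ↔ ((¬M → ¬V) → P))

¬M = ¬T = F
¬V = ¬T = F
¬M → ¬V = F → F = T
(¬M → ¬V) → P = T → F = F
P ↔ ((¬M → ¬V) → P) = F ↔ F = T
¬(P ↔ ((¬M → ¬V) → P)) = ¬T = F
So #2 is false.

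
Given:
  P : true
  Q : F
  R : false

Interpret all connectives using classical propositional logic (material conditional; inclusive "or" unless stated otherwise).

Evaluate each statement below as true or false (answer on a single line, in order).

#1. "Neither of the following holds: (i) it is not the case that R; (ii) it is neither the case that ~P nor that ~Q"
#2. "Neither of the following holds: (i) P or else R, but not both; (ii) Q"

#1: Parsed as ¬R ↓ (¬P ↓ ¬Q)

¬R = ¬F = T
¬P = ¬T = F
¬Q = ¬F = T
¬P ↓ ¬Q = F ↓ T = F
¬R ↓ (¬P ↓ ¬Q) = T ↓ F = F
Hence #1 is false.

#2: Formalization: (P ⊕ R) ↓ Q

P ⊕ R = T ⊕ F = T
(P ⊕ R) ↓ Q = T ↓ F = F
Thus #2 is false.

#1 F, #2 F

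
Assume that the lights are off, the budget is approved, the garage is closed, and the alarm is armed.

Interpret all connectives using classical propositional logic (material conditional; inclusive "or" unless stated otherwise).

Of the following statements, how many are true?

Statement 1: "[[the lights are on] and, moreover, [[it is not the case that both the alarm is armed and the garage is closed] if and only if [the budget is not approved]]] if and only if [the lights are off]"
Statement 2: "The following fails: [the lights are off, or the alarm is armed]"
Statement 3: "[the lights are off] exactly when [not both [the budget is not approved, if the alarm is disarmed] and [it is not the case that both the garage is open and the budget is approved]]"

Let P = "the lights are on" (F), S = "the alarm is armed" (T), R = "the garage is closed" (T), Q = "the budget is approved" (T).

Statement 1: In symbols: (P ∧ ((S ↑ R) ↔ ¬Q)) ↔ ¬P

S ↑ R = T ↑ T = F
¬Q = ¬T = F
(S ↑ R) ↔ ¬Q = F ↔ F = T
P ∧ ((S ↑ R) ↔ ¬Q) = F ∧ T = F
¬P = ¬F = T
(P ∧ ((S ↑ R) ↔ ¬Q)) ↔ ¬P = F ↔ T = F
Hence Statement 1 is false.

Statement 2: Parsed as ¬(¬P ∨ S)

¬P = ¬F = T
¬P ∨ S = T ∨ T = T
¬(¬P ∨ S) = ¬T = F
Hence Statement 2 is false.

Statement 3: Formalization: ¬P ↔ ((¬S → ¬Q) ↑ (¬R ↑ Q))

¬P = ¬F = T
¬S = ¬T = F
¬Q = ¬T = F
¬S → ¬Q = F → F = T
¬R = ¬T = F
¬R ↑ Q = F ↑ T = T
(¬S → ¬Q) ↑ (¬R ↑ Q) = T ↑ T = F
¬P ↔ ((¬S → ¬Q) ↑ (¬R ↑ Q)) = T ↔ F = F
So Statement 3 is false.

True statements: 0 (none).

0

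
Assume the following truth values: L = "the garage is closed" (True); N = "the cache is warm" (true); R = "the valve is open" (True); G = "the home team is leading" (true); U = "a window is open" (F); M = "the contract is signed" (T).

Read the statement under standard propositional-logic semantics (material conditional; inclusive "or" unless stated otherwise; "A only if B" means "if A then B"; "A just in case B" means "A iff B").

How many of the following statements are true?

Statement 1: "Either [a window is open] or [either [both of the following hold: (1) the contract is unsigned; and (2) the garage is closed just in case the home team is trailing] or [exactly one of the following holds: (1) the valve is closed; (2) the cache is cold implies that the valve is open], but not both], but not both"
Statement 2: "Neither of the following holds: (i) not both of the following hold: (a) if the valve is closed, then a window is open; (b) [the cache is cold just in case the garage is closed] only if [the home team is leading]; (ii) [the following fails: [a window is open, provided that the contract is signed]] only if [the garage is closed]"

Statement 1: In symbols: U xor ((~M & (L <-> ~G)) xor (~R xor (~N -> R)))

~M = ~T = F
~G = ~T = F
L <-> ~G = T <-> F = F
~M & (L <-> ~G) = F & F = F
~R = ~T = F
~N = ~T = F
~N -> R = F -> T = T
~R xor (~N -> R) = F xor T = T
(~M & (L <-> ~G)) xor (~R xor (~N -> R)) = F xor T = T
U xor ((~M & (L <-> ~G)) xor (~R xor (~N -> R))) = F xor T = T
Hence Statement 1 is true.

Statement 2: Formalization: ((~R -> U) nand ((~N <-> L) -> G)) nor (~(M -> U) -> L)

~R = ~T = F
~R -> U = F -> F = T
~N = ~T = F
~N <-> L = F <-> T = F
(~N <-> L) -> G = F -> T = T
(~R -> U) nand ((~N <-> L) -> G) = T nand T = F
M -> U = T -> F = F
~(M -> U) = ~F = T
~(M -> U) -> L = T -> T = T
((~R -> U) nand ((~N <-> L) -> G)) nor (~(M -> U) -> L) = F nor T = F
So Statement 2 is false.

1 of the 2 statements is true (Statement 1).

1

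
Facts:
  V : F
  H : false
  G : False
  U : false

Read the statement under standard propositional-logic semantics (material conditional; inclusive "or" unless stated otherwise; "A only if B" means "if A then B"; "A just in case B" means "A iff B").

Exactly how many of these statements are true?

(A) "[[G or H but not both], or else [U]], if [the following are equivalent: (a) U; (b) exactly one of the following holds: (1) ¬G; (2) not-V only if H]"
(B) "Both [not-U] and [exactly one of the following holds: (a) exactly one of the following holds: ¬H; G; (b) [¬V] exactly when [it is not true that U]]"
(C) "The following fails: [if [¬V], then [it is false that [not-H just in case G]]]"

1

(A): Parsed as (U iff (not G xor (not V -> H))) -> ((G xor H) or U)

not G = not False = True
not V = not False = True
not V -> H = True -> False = False
not G xor (not V -> H) = True xor False = True
U iff (not G xor (not V -> H)) = False iff True = False
G xor H = False xor False = False
(G xor H) or U = False or False = False
(U iff (not G xor (not V -> H))) -> ((G xor H) or U) = False -> False = True
Hence (A) is true.

(B): This is not U and ((not H xor G) xor (not V iff not U)).

not U = not False = True
not H = not False = True
not H xor G = True xor False = True
not V = not False = True
not U = not False = True
not V iff not U = True iff True = True
(not H xor G) xor (not V iff not U) = True xor True = False
not U and ((not H xor G) xor (not V iff not U)) = True and False = False
Hence (B) is false.

(C): Formalization: not (not V -> not (not H iff G))

not V = not False = True
not H = not False = True
not H iff G = True iff False = False
not (not H iff G) = not False = True
not V -> not (not H iff G) = True -> True = True
not (not V -> not (not H iff G)) = not True = False
Hence (C) is false.

True statements: 1 ((A)).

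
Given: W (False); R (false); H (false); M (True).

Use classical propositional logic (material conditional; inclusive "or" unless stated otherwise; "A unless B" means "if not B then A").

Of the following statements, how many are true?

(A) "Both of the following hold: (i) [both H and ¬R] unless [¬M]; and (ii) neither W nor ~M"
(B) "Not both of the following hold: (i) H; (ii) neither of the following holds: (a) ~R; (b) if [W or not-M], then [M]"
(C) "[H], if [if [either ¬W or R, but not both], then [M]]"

1

(A): Parsed as ((H ∧ ¬R) ∨ ¬M) ∧ (W ↓ ¬M)

¬R = ¬F = T
H ∧ ¬R = F ∧ T = F
¬M = ¬T = F
(H ∧ ¬R) ∨ ¬M = F ∨ F = F
¬M = ¬T = F
W ↓ ¬M = F ↓ F = T
((H ∧ ¬R) ∨ ¬M) ∧ (W ↓ ¬M) = F ∧ T = F
So (A) is false.

(B): Parsed as H ↑ (¬R ↓ ((W ∨ ¬M) → M))

¬R = ¬F = T
¬M = ¬T = F
W ∨ ¬M = F ∨ F = F
(W ∨ ¬M) → M = F → T = T
¬R ↓ ((W ∨ ¬M) → M) = T ↓ T = F
H ↑ (¬R ↓ ((W ∨ ¬M) → M)) = F ↑ F = T
So (B) is true.

(C): In symbols: ((¬W ⊕ R) → M) → H

¬W = ¬F = T
¬W ⊕ R = T ⊕ F = T
(¬W ⊕ R) → M = T → T = T
((¬W ⊕ R) → M) → H = T → F = F
So (C) is false.

1 of the 3 statements is true.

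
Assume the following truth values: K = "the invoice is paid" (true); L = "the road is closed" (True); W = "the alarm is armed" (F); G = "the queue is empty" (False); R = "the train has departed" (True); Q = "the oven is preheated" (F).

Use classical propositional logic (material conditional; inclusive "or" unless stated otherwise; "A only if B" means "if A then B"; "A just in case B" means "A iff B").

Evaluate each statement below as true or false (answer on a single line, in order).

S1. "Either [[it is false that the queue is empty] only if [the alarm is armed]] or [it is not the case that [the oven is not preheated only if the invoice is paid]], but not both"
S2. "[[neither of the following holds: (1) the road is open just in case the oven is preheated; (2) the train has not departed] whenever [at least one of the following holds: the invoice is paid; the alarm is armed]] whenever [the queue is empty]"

S1 False, S2 True

S1: Parsed as (¬G → W) ⊕ ¬(¬Q → K)

¬G = ¬F = T
¬G → W = T → F = F
¬Q = ¬F = T
¬Q → K = T → T = T
¬(¬Q → K) = ¬T = F
(¬G → W) ⊕ ¬(¬Q → K) = F ⊕ F = F
Thus S1 is false.

S2: This is G → ((K ∨ W) → ((¬L ↔ Q) ↓ ¬R)).

K ∨ W = T ∨ F = T
¬L = ¬T = F
¬L ↔ Q = F ↔ F = T
¬R = ¬T = F
(¬L ↔ Q) ↓ ¬R = T ↓ F = F
(K ∨ W) → ((¬L ↔ Q) ↓ ¬R) = T → F = F
G → ((K ∨ W) → ((¬L ↔ Q) ↓ ¬R)) = F → F = T
Hence S2 is true.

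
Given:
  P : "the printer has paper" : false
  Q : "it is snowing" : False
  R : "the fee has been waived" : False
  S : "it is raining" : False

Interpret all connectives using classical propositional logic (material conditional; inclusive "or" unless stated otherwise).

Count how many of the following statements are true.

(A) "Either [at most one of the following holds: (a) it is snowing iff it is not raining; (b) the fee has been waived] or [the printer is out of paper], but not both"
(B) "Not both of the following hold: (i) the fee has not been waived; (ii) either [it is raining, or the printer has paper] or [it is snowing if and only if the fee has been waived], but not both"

(A): In symbols: ((Q ↔ ¬S) ↑ R) ⊕ ¬P

¬S = ¬F = T
Q ↔ ¬S = F ↔ T = F
(Q ↔ ¬S) ↑ R = F ↑ F = T
¬P = ¬F = T
((Q ↔ ¬S) ↑ R) ⊕ ¬P = T ⊕ T = F
So (A) is false.

(B): Parsed as ¬R ↑ ((S ∨ P) ⊕ (Q ↔ R))

¬R = ¬F = T
S ∨ P = F ∨ F = F
Q ↔ R = F ↔ F = T
(S ∨ P) ⊕ (Q ↔ R) = F ⊕ T = T
¬R ↑ ((S ∨ P) ⊕ (Q ↔ R)) = T ↑ T = F
So (B) is false.

Count: 0.

0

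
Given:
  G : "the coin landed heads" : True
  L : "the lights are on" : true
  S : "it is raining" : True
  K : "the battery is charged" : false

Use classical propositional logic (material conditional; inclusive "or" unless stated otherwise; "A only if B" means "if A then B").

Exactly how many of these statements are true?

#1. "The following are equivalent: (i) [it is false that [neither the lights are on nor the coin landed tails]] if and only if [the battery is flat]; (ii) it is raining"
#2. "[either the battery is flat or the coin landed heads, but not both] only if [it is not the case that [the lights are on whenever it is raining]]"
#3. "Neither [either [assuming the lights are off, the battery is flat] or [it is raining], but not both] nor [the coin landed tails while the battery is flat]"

3

#1: Parsed as (not (L nor not G) iff not K) iff S

not G = not True = False
L nor not G = True nor False = False
not (L nor not G) = not False = True
not K = not False = True
not (L nor not G) iff not K = True iff True = True
(not (L nor not G) iff not K) iff S = True iff True = True
Hence #1 is true.

#2: Formalization: (not K xor G) -> not (S -> L)

not K = not False = True
not K xor G = True xor True = False
S -> L = True -> True = True
not (S -> L) = not True = False
(not K xor G) -> not (S -> L) = False -> False = True
So #2 is true.

#3: In symbols: ((not L -> not K) xor S) nor (not G and not K)

not L = not True = False
not K = not False = True
not L -> not K = False -> True = True
(not L -> not K) xor S = True xor True = False
not G = not True = False
not K = not False = True
not G and not K = False and True = False
((not L -> not K) xor S) nor (not G and not K) = False nor False = True
Thus #3 is true.

True statements: 3.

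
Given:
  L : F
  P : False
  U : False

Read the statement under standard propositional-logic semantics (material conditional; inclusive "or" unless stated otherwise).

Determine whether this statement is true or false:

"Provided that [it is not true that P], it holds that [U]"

Values: P=F, U=F.
Parsed as ~P -> U

~P = ~F = T
~P -> U = T -> F = F

The statement is false.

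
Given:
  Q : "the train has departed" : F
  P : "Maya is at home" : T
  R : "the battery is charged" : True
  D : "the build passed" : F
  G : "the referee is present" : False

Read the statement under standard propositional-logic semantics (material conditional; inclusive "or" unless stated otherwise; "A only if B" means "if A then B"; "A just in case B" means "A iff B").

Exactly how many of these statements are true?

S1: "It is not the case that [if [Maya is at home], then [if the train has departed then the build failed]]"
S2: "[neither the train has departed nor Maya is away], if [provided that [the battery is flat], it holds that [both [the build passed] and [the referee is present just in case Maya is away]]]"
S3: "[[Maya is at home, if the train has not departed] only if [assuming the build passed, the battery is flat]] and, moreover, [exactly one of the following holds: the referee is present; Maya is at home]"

S1: This is not (P -> (Q -> not D)).

not D = not False = True
Q -> not D = False -> True = True
P -> (Q -> not D) = True -> True = True
not (P -> (Q -> not D)) = not True = False
So S1 is false.

S2: Parsed as (not R -> (D and (G iff not P))) -> (Q nor not P)

not R = not True = False
not P = not True = False
G iff not P = False iff False = True
D and (G iff not P) = False and True = False
not R -> (D and (G iff not P)) = False -> False = True
not P = not True = False
Q nor not P = False nor False = True
(not R -> (D and (G iff not P))) -> (Q nor not P) = True -> True = True
Thus S2 is true.

S3: Formalization: ((not Q -> P) -> (D -> not R)) and (G xor P)

not Q = not False = True
not Q -> P = True -> True = True
not R = not True = False
D -> not R = False -> False = True
(not Q -> P) -> (D -> not R) = True -> True = True
G xor P = False xor True = True
((not Q -> P) -> (D -> not R)) and (G xor P) = True and True = True
Thus S3 is true.

Count: 2.

2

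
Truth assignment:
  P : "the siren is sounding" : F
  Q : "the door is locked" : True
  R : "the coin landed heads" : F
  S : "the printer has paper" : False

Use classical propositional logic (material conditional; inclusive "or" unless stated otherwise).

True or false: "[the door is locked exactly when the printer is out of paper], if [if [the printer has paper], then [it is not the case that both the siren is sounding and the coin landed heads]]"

The statement is true.

Values: S=False, P=False, R=False, Q=True.
This is (S -> (P nand R)) -> (Q iff not S).

P nand R = False nand False = True
S -> (P nand R) = False -> True = True
not S = not False = True
Q iff not S = True iff True = True
(S -> (P nand R)) -> (Q iff not S) = True -> True = True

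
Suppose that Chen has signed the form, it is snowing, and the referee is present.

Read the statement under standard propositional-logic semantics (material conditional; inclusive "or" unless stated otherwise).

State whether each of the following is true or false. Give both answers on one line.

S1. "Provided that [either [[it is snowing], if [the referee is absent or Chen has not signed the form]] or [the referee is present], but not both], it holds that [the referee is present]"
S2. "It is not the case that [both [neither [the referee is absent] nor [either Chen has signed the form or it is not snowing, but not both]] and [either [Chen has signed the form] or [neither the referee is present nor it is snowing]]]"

Let G = "the referee is present" (T), S = "Chen has signed the form" (T), Q = "it is snowing" (T).

S1: In symbols: (((~G | ~S) -> Q) xor G) -> G

~G = ~T = F
~S = ~T = F
~G | ~S = F | F = F
(~G | ~S) -> Q = F -> T = T
((~G | ~S) -> Q) xor G = T xor T = F
(((~G | ~S) -> Q) xor G) -> G = F -> T = T
Thus S1 is true.

S2: Parsed as ~((~G nor (S xor ~Q)) & (S | (G nor Q)))

~G = ~T = F
~Q = ~T = F
S xor ~Q = T xor F = T
~G nor (S xor ~Q) = F nor T = F
G nor Q = T nor T = F
S | (G nor Q) = T | F = T
(~G nor (S xor ~Q)) & (S | (G nor Q)) = F & T = F
~((~G nor (S xor ~Q)) & (S | (G nor Q))) = ~F = T
So S2 is true.

S1 T, S2 T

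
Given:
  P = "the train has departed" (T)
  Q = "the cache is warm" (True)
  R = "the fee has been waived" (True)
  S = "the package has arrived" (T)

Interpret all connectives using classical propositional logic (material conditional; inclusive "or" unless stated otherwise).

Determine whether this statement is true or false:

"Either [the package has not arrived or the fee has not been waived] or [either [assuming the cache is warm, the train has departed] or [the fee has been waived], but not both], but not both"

Values: S=T, R=T, Q=T, P=T.
This is (¬S ∨ ¬R) ⊕ ((Q → P) ⊕ R).

¬S = ¬T = F
¬R = ¬T = F
¬S ∨ ¬R = F ∨ F = F
Q → P = T → T = T
(Q → P) ⊕ R = T ⊕ T = F
(¬S ∨ ¬R) ⊕ ((Q → P) ⊕ R) = F ⊕ F = F

False.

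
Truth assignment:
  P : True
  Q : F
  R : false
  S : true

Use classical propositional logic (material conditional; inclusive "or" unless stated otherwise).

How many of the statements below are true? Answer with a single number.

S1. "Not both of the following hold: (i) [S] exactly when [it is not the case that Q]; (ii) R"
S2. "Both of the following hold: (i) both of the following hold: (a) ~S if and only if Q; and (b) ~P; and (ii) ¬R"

1

S1: Formalization: (S ↔ ¬Q) ↑ R

¬Q = ¬F = T
S ↔ ¬Q = T ↔ T = T
(S ↔ ¬Q) ↑ R = T ↑ F = T
So S1 is true.

S2: This is ((¬S ↔ Q) ∧ ¬P) ∧ ¬R.

¬S = ¬T = F
¬S ↔ Q = F ↔ F = T
¬P = ¬T = F
(¬S ↔ Q) ∧ ¬P = T ∧ F = F
¬R = ¬F = T
((¬S ↔ Q) ∧ ¬P) ∧ ¬R = F ∧ T = F
So S2 is false.

1 of the 2 statements is true (S1).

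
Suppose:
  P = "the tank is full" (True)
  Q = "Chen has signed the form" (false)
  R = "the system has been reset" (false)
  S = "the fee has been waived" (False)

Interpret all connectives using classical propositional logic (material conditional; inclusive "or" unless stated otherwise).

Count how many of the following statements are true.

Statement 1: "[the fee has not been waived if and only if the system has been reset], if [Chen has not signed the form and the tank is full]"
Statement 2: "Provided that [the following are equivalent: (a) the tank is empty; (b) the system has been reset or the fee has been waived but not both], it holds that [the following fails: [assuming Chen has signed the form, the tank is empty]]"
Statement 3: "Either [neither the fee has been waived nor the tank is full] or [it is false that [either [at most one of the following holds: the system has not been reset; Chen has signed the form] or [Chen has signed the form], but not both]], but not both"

0

Statement 1: This is (¬Q ∧ P) → (¬S ↔ R).

¬Q = ¬F = T
¬Q ∧ P = T ∧ T = T
¬S = ¬F = T
¬S ↔ R = T ↔ F = F
(¬Q ∧ P) → (¬S ↔ R) = T → F = F
Hence Statement 1 is false.

Statement 2: Formalization: (¬P ↔ (R ⊕ S)) → ¬(Q → ¬P)

¬P = ¬T = F
R ⊕ S = F ⊕ F = F
¬P ↔ (R ⊕ S) = F ↔ F = T
¬P = ¬T = F
Q → ¬P = F → F = T
¬(Q → ¬P) = ¬T = F
(¬P ↔ (R ⊕ S)) → ¬(Q → ¬P) = T → F = F
Thus Statement 2 is false.

Statement 3: Parsed as (S ↓ P) ⊕ ¬((¬R ↑ Q) ⊕ Q)

S ↓ P = F ↓ T = F
¬R = ¬F = T
¬R ↑ Q = T ↑ F = T
(¬R ↑ Q) ⊕ Q = T ⊕ F = T
¬((¬R ↑ Q) ⊕ Q) = ¬T = F
(S ↓ P) ⊕ ¬((¬R ↑ Q) ⊕ Q) = F ⊕ F = F
Thus Statement 3 is false.

0 of the 3 statements are true (none).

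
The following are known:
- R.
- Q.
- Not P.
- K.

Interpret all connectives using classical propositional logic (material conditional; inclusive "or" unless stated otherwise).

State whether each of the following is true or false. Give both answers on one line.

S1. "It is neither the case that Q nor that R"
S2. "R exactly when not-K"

S1: This is Q ↓ R.

Q ↓ R = T ↓ T = F
Thus S1 is false.

S2: This is R ↔ ¬K.

¬K = ¬T = F
R ↔ ¬K = T ↔ F = F
So S2 is false.

S1 F / S2 F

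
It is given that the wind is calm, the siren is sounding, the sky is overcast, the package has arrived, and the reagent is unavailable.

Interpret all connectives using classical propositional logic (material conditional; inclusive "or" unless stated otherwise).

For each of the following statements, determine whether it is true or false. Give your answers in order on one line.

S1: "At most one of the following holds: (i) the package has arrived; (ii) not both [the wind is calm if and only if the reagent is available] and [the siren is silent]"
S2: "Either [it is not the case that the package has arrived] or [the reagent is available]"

Let S = "the package has arrived" (T), P = "the wind is strong" (F), U = "the reagent is available" (F), Q = "the siren is sounding" (T).

S1: Formalization: S ↑ ((¬P ↔ U) ↑ ¬Q)

¬P = ¬F = T
¬P ↔ U = T ↔ F = F
¬Q = ¬T = F
(¬P ↔ U) ↑ ¬Q = F ↑ F = T
S ↑ ((¬P ↔ U) ↑ ¬Q) = T ↑ T = F
Thus S1 is false.

S2: This is ¬S ∨ U.

¬S = ¬T = F
¬S ∨ U = F ∨ F = F
Hence S2 is false.

S1 F / S2 F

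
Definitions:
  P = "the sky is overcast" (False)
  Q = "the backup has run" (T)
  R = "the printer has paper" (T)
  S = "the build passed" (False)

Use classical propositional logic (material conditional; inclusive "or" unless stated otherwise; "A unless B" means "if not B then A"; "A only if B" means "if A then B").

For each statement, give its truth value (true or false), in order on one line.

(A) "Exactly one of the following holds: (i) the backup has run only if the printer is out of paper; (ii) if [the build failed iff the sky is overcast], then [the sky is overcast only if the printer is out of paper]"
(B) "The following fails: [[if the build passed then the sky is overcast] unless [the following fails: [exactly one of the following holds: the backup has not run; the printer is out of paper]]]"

(A): This is (Q → ¬R) ⊕ ((¬S ↔ P) → (P → ¬R)).

¬R = ¬T = F
Q → ¬R = T → F = F
¬S = ¬F = T
¬S ↔ P = T ↔ F = F
¬R = ¬T = F
P → ¬R = F → F = T
(¬S ↔ P) → (P → ¬R) = F → T = T
(Q → ¬R) ⊕ ((¬S ↔ P) → (P → ¬R)) = F ⊕ T = T
So (A) is true.

(B): Formalization: ¬((S → P) ∨ ¬(¬Q ⊕ ¬R))

S → P = F → F = T
¬Q = ¬T = F
¬R = ¬T = F
¬Q ⊕ ¬R = F ⊕ F = F
¬(¬Q ⊕ ¬R) = ¬F = T
(S → P) ∨ ¬(¬Q ⊕ ¬R) = T ∨ T = T
¬((S → P) ∨ ¬(¬Q ⊕ ¬R)) = ¬T = F
Thus (B) is false.

(A) T, (B) F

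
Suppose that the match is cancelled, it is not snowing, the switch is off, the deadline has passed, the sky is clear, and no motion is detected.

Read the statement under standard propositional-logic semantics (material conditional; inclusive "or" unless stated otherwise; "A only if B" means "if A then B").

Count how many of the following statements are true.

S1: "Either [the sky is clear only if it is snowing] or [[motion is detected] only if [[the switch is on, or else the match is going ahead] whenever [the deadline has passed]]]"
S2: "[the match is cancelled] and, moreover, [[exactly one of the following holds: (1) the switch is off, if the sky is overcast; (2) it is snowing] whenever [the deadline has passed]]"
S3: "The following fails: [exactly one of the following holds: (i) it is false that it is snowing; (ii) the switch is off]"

Let V = "the sky is overcast" (F), L = "it is snowing" (F), K = "motion is detected" (F), R = "the deadline has passed" (T), Q = "the switch is on" (F), S = "the match is cancelled" (T).

S1: This is (~V -> L) | (K -> (R -> (Q | ~S))).

~V = ~F = T
~V -> L = T -> F = F
~S = ~T = F
Q | ~S = F | F = F
R -> (Q | ~S) = T -> F = F
K -> (R -> (Q | ~S)) = F -> F = T
(~V -> L) | (K -> (R -> (Q | ~S))) = F | T = T
Hence S1 is true.

S2: Formalization: S & (R -> ((V -> ~Q) xor L))

~Q = ~F = T
V -> ~Q = F -> T = T
(V -> ~Q) xor L = T xor F = T
R -> ((V -> ~Q) xor L) = T -> T = T
S & (R -> ((V -> ~Q) xor L)) = T & T = T
Hence S2 is true.

S3: Formalization: ~(~L xor ~Q)

~L = ~F = T
~Q = ~F = T
~L xor ~Q = T xor T = F
~(~L xor ~Q) = ~F = T
Hence S3 is true.

Count: 3.

3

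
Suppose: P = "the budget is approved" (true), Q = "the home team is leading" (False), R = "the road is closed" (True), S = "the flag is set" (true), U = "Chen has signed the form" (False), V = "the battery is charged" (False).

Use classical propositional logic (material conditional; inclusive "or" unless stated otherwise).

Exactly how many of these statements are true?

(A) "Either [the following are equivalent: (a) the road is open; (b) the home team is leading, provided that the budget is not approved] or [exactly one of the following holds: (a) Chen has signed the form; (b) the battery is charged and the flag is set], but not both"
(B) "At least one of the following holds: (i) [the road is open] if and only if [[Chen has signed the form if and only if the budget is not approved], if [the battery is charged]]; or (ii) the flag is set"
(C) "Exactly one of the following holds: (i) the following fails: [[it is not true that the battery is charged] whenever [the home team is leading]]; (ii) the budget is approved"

2

(A): Parsed as (¬R ↔ (¬P → Q)) ⊕ (U ⊕ (V ∧ S))

¬R = ¬T = F
¬P = ¬T = F
¬P → Q = F → F = T
¬R ↔ (¬P → Q) = F ↔ T = F
V ∧ S = F ∧ T = F
U ⊕ (V ∧ S) = F ⊕ F = F
(¬R ↔ (¬P → Q)) ⊕ (U ⊕ (V ∧ S)) = F ⊕ F = F
Hence (A) is false.

(B): Parsed as (¬R ↔ (V → (U ↔ ¬P))) ∨ S

¬R = ¬T = F
¬P = ¬T = F
U ↔ ¬P = F ↔ F = T
V → (U ↔ ¬P) = F → T = T
¬R ↔ (V → (U ↔ ¬P)) = F ↔ T = F
(¬R ↔ (V → (U ↔ ¬P))) ∨ S = F ∨ T = T
Thus (B) is true.

(C): Parsed as ¬(Q → ¬V) ⊕ P

¬V = ¬F = T
Q → ¬V = F → T = T
¬(Q → ¬V) = ¬T = F
¬(Q → ¬V) ⊕ P = F ⊕ T = T
Hence (C) is true.

Count: 2.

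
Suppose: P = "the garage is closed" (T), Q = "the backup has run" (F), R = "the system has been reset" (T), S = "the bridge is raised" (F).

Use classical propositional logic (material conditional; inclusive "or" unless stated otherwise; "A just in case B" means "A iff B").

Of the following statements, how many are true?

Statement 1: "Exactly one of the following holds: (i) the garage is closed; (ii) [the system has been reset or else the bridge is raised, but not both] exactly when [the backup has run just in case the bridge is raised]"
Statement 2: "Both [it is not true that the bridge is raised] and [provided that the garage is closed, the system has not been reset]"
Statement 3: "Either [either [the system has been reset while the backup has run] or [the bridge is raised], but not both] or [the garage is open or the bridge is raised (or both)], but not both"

Statement 1: This is P ⊕ ((R ⊕ S) ↔ (Q ↔ S)).

R ⊕ S = T ⊕ F = T
Q ↔ S = F ↔ F = T
(R ⊕ S) ↔ (Q ↔ S) = T ↔ T = T
P ⊕ ((R ⊕ S) ↔ (Q ↔ S)) = T ⊕ T = F
So Statement 1 is false.

Statement 2: Formalization: ¬S ∧ (P → ¬R)

¬S = ¬F = T
¬R = ¬T = F
P → ¬R = T → F = F
¬S ∧ (P → ¬R) = T ∧ F = F
Hence Statement 2 is false.

Statement 3: In symbols: ((R ∧ Q) ⊕ S) ⊕ (¬P ∨ S)

R ∧ Q = T ∧ F = F
(R ∧ Q) ⊕ S = F ⊕ F = F
¬P = ¬T = F
¬P ∨ S = F ∨ F = F
((R ∧ Q) ⊕ S) ⊕ (¬P ∨ S) = F ⊕ F = F
Hence Statement 3 is false.

Count: 0.

0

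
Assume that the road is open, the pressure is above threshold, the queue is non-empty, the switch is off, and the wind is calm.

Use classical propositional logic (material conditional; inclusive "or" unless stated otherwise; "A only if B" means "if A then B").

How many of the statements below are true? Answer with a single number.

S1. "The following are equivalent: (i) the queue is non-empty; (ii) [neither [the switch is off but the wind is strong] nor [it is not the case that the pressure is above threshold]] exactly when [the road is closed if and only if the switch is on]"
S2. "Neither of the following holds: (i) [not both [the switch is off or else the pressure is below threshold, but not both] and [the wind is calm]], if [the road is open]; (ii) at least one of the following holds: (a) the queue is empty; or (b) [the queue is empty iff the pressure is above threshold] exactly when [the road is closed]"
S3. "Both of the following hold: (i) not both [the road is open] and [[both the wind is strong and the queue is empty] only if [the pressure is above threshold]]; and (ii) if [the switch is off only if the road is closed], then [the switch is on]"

Let R = "the queue is empty" (F), S = "the switch is on" (F), U = "the wind is strong" (F), Q = "the pressure is above threshold" (T), P = "the road is closed" (F).

S1: Formalization: ~R <-> (((~S & U) nor ~Q) <-> (P <-> S))

~R = ~F = T
~S = ~F = T
~S & U = T & F = F
~Q = ~T = F
(~S & U) nor ~Q = F nor F = T
P <-> S = F <-> F = T
((~S & U) nor ~Q) <-> (P <-> S) = T <-> T = T
~R <-> (((~S & U) nor ~Q) <-> (P <-> S)) = T <-> T = T
Hence S1 is true.

S2: This is (~P -> ((~S xor ~Q) nand ~U)) nor (R | ((R <-> Q) <-> P)).

~P = ~F = T
~S = ~F = T
~Q = ~T = F
~S xor ~Q = T xor F = T
~U = ~F = T
(~S xor ~Q) nand ~U = T nand T = F
~P -> ((~S xor ~Q) nand ~U) = T -> F = F
R <-> Q = F <-> T = F
(R <-> Q) <-> P = F <-> F = T
R | ((R <-> Q) <-> P) = F | T = T
(~P -> ((~S xor ~Q) nand ~U)) nor (R | ((R <-> Q) <-> P)) = F nor T = F
Thus S2 is false.

S3: Parsed as (~P nand ((U & R) -> Q)) & ((~S -> P) -> S)

~P = ~F = T
U & R = F & F = F
(U & R) -> Q = F -> T = T
~P nand ((U & R) -> Q) = T nand T = F
~S = ~F = T
~S -> P = T -> F = F
(~S -> P) -> S = F -> F = T
(~P nand ((U & R) -> Q)) & ((~S -> P) -> S) = F & T = F
Hence S3 is false.

1 of the 3 statements is true.

1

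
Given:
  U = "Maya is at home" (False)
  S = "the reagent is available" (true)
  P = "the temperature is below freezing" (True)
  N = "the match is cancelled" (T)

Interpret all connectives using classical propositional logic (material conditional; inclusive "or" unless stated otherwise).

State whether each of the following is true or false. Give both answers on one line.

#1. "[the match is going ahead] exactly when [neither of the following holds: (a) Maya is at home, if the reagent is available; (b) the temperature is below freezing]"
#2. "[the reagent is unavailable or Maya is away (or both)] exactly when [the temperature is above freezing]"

#1: Parsed as not N iff ((S -> U) nor P)

not N = not True = False
S -> U = True -> False = False
(S -> U) nor P = False nor True = False
not N iff ((S -> U) nor P) = False iff False = True
Thus #1 is true.

#2: Parsed as (not S or not U) iff not P

not S = not True = False
not U = not False = True
not S or not U = False or True = True
not P = not True = False
(not S or not U) iff not P = True iff False = False
Hence #2 is false.

#1 true, #2 false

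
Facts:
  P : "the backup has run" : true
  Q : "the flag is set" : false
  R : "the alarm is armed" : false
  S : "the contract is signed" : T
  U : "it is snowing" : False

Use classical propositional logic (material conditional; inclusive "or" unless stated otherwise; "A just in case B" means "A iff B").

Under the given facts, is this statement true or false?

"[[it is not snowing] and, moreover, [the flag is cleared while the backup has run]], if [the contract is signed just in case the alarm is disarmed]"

This is (S iff not R) -> (not U and (not Q and P)).

not R = not False = True
S iff not R = True iff True = True
not U = not False = True
not Q = not False = True
not Q and P = True and True = True
not U and (not Q and P) = True and True = True
(S iff not R) -> (not U and (not Q and P)) = True -> True = True

The statement is true.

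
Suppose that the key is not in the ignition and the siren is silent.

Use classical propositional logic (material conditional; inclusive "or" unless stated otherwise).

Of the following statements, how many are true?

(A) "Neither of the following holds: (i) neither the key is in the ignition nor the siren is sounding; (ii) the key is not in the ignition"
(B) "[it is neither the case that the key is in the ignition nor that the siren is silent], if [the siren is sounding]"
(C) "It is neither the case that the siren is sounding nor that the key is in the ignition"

2

Let H = "the key is in the ignition" (F), V = "the siren is sounding" (F).

(A): This is (H nor V) nor ~H.

H nor V = F nor F = T
~H = ~F = T
(H nor V) nor ~H = T nor T = F
Hence (A) is false.

(B): In symbols: V -> (H nor ~V)

~V = ~F = T
H nor ~V = F nor T = F
V -> (H nor ~V) = F -> F = T
Hence (B) is true.

(C): In symbols: V nor H

V nor H = F nor F = T
So (C) is true.

True statements: 2.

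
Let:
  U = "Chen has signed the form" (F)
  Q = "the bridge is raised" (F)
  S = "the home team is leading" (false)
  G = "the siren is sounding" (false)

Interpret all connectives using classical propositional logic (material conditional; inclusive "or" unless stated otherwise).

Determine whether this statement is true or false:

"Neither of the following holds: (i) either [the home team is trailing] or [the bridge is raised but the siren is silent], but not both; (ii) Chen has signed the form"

False.

Values: S=F, Q=F, G=F, U=F.
In symbols: (~S xor (Q & ~G)) nor U

~S = ~F = T
~G = ~F = T
Q & ~G = F & T = F
~S xor (Q & ~G) = T xor F = T
(~S xor (Q & ~G)) nor U = T nor F = F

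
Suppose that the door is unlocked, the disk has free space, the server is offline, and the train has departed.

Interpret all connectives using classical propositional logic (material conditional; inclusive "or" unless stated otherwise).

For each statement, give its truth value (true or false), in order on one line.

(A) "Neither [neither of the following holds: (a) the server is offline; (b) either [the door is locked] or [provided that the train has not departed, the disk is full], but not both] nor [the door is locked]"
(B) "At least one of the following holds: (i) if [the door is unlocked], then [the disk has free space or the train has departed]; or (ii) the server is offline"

Let G = "the server is online" (False), M = "the door is locked" (False), W = "the train has departed" (True), H = "the disk is full" (False).

(A): Formalization: (not G nor (M xor (not W -> H))) nor M

not G = not False = True
not W = not True = False
not W -> H = False -> False = True
M xor (not W -> H) = False xor True = True
not G nor (M xor (not W -> H)) = True nor True = False
(not G nor (M xor (not W -> H))) nor M = False nor False = True
So (A) is true.

(B): Parsed as (not M -> (not H or W)) or not G

not M = not False = True
not H = not False = True
not H or W = True or True = True
not M -> (not H or W) = True -> True = True
not G = not False = True
(not M -> (not H or W)) or not G = True or True = True
Thus (B) is true.

(A) true / (B) true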